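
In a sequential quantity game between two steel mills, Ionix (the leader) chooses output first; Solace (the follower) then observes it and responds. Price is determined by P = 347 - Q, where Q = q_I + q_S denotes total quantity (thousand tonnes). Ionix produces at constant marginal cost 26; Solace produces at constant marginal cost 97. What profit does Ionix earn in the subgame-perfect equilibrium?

19208

The follower Solace best-responds to any q_I: π_S = (347 - Q)q_S - 97q_S.
Setting the follower's marginal profit to zero, 250 - q_I - 2q_S = 0, i.e. q_S = (250 - q_I)/2.
The leader anticipates this reaction. Substituting into P = 347 - Q gives P = 222 - (1/2)q_I, so π_I = (222 - (1/2)q_I)q_I - 26q_I.
Maximising: ∂π_I/∂q_I = 196 - q_I = 0, giving q_I = 196.
Then q_S = (250 - 196)/2 = 27.
Price P = 347 - 223 = 124.
Ionix's profit: (124 - 26)·196 = 19208.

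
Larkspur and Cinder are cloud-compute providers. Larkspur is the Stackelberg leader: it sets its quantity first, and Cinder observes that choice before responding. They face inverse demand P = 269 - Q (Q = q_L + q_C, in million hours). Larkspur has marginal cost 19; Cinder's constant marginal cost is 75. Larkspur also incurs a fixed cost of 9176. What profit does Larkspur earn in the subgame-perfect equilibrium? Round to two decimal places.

2528.50

Solve by backward induction. Given q_L, the follower Cinder maximises π_C = (269 - q_L - q_C)q_C - 75q_C.
Setting the follower's marginal profit to zero, 194 - q_L - 2q_C = 0, i.e. q_C = (194 - q_L)/2.
Larkspur substitutes q_C(q_L) into its own profit: π_L = q_L(269 - q_L - (194 - q_L)/2) - 19q_L = (172 - (1/2)q_L)q_L - 19q_L.
The leader's first-order condition 153 - q_L = 0 yields q_L = 153.
Then q_C = (194 - 153)/2 = 41/2.
Price P = 269 - 347/2 = 191/2.
Larkspur's profit: (191/2 - 19)·153 - 9176 = 2528.5000.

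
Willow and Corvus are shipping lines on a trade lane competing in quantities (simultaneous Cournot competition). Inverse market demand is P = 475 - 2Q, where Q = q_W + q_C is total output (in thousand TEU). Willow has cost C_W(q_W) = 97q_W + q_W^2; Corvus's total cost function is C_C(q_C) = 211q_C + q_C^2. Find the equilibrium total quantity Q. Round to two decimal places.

Willow's profit: π_W = (475 - 2Q)q_W - (97q_W + q_W²). Setting ∂π_W/∂q_W = 0: 378 - 6q_W - 2(q_C) = 0.
Corvus's first-order condition: 264 - 6q_C - 2(q_W) = 0.
Best responses: q_W = (378 - 2q_C)/6, q_C = (264 - 2q_W)/6.
Solving the pair: q_W = 435/8, q_C = 207/8.
Total output Q = 435/8 + 207/8 = 321/4.

80.25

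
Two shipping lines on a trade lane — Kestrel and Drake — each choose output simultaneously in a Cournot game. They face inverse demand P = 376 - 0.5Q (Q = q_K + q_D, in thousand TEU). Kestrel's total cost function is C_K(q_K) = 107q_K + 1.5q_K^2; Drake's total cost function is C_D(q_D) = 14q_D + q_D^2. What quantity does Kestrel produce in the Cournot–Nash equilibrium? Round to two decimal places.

53.28

Kestrel's profit: π_K = (376 - 0.5Q)q_K - (107q_K + (3/2)q_K²). Setting ∂π_K/∂q_K = 0: 269 - 4q_K - (1/2)(q_D) = 0.
Drake's profit: π_D = (376 - 0.5Q)q_D - (14q_D + q_D²). Setting ∂π_D/∂q_D = 0: 362 - 3q_D - (1/2)(q_K) = 0.
So q_K = (269 - (1/2)q_D)/4 and q_D = (362 - (1/2)q_K)/3.
Substituting one into the other gives q_K = 53.2766 and q_D = 111.7872.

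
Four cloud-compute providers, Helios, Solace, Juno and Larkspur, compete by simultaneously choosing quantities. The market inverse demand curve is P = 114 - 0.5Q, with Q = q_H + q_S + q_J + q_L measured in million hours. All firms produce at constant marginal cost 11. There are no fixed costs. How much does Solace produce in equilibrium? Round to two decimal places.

Each firm earns π_i = (114 - 0.5Q)q_i - 11q_i.
Setting ∂π_i/∂q_i = 0 with rivals' quantities fixed: 103 - q_i - (1/2)·Σ_{j≠i} q_j = 0.
By symmetry each firm produces the same amount; substituting Σ_{j≠i} q_j = 3q_i yields q_i = 103/(5/2) = 206/5.

41.20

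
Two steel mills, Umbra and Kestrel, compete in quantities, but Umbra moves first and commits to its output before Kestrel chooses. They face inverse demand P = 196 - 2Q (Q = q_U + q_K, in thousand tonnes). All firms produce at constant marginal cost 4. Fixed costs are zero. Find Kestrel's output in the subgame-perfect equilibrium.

24

The follower Kestrel best-responds to any q_U: π_K = (196 - 2Q)q_K - 4q_K.
∂π_K/∂q_K = 192 - 2q_U - 4q_K = 0 gives the reaction function q_K = (192 - 2q_U)/4.
Umbra substitutes q_K(q_U) into its own profit: π_U = q_U(196 - 2q_U - (192 - 2q_U)/2) - 4q_U = (100 - q_U)q_U - 4q_U.
Leader FOC: 96 - 2q_U = 0, so q_U = 48.
Then q_K = (192 - 2·48)/4 = 24.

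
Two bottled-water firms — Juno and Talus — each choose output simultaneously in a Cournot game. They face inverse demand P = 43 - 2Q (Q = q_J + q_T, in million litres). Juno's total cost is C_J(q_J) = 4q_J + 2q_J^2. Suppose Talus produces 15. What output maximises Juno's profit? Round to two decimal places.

1.13

With the rival's output fixed at 15, Juno's profit is π_J = (43 - 2·15 - 2q_J)q_J - (4q_J + 2q_J²) = (13 - 2q_J)q_J - (4q_J + 2q_J²).
∂π_J/∂q_J = 9 - 8q_J = 0, so q_J = 9/8.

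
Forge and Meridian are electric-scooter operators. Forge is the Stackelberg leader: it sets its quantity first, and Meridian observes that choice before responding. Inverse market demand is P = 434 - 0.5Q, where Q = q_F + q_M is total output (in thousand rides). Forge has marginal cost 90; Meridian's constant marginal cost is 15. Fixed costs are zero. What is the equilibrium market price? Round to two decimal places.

157.25

Solve by backward induction. Given q_F, the follower Meridian maximises π_M = (434 - (1/2)q_F - (1/2)q_M)q_M - 15q_M.
Follower FOC: 419 - (1/2)q_F - q_M = 0, so q_M(q_F) = (419 - (1/2)q_F).
Forge substitutes q_M(q_F) into its own profit: π_F = q_F(434 - (1/2)q_F - (419 - (1/2)q_F)/2) - 90q_F = (449/2 - (1/4)q_F)q_F - 90q_F.
Maximising: ∂π_F/∂q_F = 269/2 - (1/2)q_F = 0, giving q_F = 269.
Then q_M = (419 - (1/2)·269) = 569/2.
Total output Q = 1107/2, so price P = 434 - (1/2)·(1107/2) = 629/4.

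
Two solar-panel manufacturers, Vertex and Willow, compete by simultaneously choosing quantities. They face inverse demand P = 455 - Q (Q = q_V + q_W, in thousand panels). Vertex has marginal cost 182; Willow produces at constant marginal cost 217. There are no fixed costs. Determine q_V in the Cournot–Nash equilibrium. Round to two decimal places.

102.67

Vertex's profit: π_V = (455 - Q)q_V - (182q_V). Setting ∂π_V/∂q_V = 0: 273 - 2q_V - (q_W) = 0.
Willow's profit: π_W = (455 - Q)q_W - (217q_W). Setting ∂π_W/∂q_W = 0: 238 - 2q_W - (q_V) = 0.
Best responses: q_V = (273 - q_W)/2, q_W = (238 - q_V)/2.
Substituting one into the other gives q_V = 308/3 and q_W = 203/3.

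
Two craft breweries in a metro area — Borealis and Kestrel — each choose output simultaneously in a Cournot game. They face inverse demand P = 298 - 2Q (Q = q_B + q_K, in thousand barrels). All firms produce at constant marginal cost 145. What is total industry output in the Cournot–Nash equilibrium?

51

A representative firm's profit is π_i = q_i(298 - 2Q) - 145q_i.
Setting ∂π_i/∂q_i = 0 with rivals' quantities fixed: 153 - 4q_i - 2q_j = 0.
With identical firms every q_j equals q_i, so q_j = q_i and 153 = 6q_i, giving q_i = 51/2.
Total output Q = 51/2 + 51/2 = 51.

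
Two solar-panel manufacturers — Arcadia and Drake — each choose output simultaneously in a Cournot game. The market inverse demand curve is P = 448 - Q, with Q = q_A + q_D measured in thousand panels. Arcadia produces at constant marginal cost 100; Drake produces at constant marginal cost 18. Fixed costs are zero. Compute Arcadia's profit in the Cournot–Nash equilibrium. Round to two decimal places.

Arcadia's profit: π_A = (448 - Q)q_A - (100q_A). Setting ∂π_A/∂q_A = 0: 348 - 2q_A - (q_D) = 0.
Drake's profit: π_D = (448 - Q)q_D - (18q_D). Setting ∂π_D/∂q_D = 0: 430 - 2q_D - (q_A) = 0.
So q_A = (348 - q_D)/2 and q_D = (430 - q_A)/2.
Substituting one into the other gives q_A = 266/3 and q_D = 512/3.
Price P = 448 - 778/3 = 566/3.
Arcadia's profit: (566/3 - 100)·(266/3) = 7861.7778.

7861.78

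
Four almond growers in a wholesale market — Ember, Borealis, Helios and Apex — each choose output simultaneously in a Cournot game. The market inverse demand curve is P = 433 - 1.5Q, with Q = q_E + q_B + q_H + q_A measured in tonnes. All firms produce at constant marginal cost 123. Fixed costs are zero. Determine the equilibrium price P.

A representative firm's profit is π_i = q_i(433 - 1.5Q) - 123q_i.
Setting ∂π_i/∂q_i = 0 with rivals' quantities fixed: 310 - 3q_i - (3/2)·Σ_{j≠i} q_j = 0.
With identical firms every q_j equals q_i, so Σ_{j≠i} q_j = 3q_i and 310 = (15/2)q_i, giving q_i = 124/3.
Total output Q = 496/3, so price P = 433 - (3/2)·(496/3) = 185.

185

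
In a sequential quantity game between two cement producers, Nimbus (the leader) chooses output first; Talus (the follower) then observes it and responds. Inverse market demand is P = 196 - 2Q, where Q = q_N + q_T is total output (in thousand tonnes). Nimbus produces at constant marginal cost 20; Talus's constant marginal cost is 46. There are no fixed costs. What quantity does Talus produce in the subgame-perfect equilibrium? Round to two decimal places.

The follower Talus best-responds to any q_N: π_T = (196 - 2Q)q_T - 46q_T.
Follower FOC: 150 - 2q_N - 4q_T = 0, so q_T(q_N) = (150 - 2q_N)/4.
The leader anticipates this reaction. Substituting into P = 196 - 2Q gives P = 121 - q_N, so π_N = (121 - q_N)q_N - 20q_N.
The leader's first-order condition 101 - 2q_N = 0 yields q_N = 101/2.
Then q_T = (150 - 2·(101/2))/4 = 49/4.

12.25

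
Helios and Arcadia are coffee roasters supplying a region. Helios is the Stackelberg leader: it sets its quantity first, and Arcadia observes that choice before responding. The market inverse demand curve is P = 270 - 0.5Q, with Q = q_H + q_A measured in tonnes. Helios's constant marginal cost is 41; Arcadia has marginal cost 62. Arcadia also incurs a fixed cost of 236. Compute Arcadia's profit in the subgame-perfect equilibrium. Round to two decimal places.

3208.50

Solve by backward induction. Given q_H, the follower Arcadia maximises π_A = (270 - (1/2)q_H - (1/2)q_A)q_A - 62q_A.
∂π_A/∂q_A = 208 - (1/2)q_H - q_A = 0 gives the reaction function q_A = (208 - (1/2)q_H).
The leader anticipates this reaction. Substituting into P = 270 - 0.5Q gives P = 166 - (1/4)q_H, so π_H = (166 - (1/4)q_H)q_H - 41q_H.
Leader FOC: 125 - (1/2)q_H = 0, so q_H = 250.
Then q_A = (208 - (1/2)·250) = 83.
Price P = 270 - (1/2)·333 = 207/2.
Arcadia's profit: (207/2 - 62)·83 - 236 = 3208.5000.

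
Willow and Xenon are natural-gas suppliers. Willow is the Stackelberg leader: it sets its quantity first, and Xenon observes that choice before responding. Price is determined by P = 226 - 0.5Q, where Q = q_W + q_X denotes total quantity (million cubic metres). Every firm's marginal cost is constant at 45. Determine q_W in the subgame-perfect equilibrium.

181

Solve by backward induction. Given q_W, the follower Xenon maximises π_X = (226 - (1/2)q_W - (1/2)q_X)q_X - 45q_X.
Setting the follower's marginal profit to zero, 181 - (1/2)q_W - q_X = 0, i.e. q_X = (181 - (1/2)q_W).
Willow substitutes q_X(q_W) into its own profit: π_W = q_W(226 - (1/2)q_W - (181 - (1/2)q_W)/2) - 45q_W = (271/2 - (1/4)q_W)q_W - 45q_W.
The leader's first-order condition 181/2 - (1/2)q_W = 0 yields q_W = 181.
Then q_X = (181 - (1/2)·181) = 181/2.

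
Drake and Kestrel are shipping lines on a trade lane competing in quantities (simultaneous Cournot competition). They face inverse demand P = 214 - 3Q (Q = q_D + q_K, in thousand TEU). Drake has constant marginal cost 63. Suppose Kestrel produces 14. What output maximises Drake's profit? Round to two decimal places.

With the rival's output fixed at 14, Drake's profit is π_D = (214 - 3·14 - 3q_D)q_D - (63q_D) = (172 - 3q_D)q_D - (63q_D).
∂π_D/∂q_D = 109 - 6q_D = 0, so q_D = 109/6.

18.17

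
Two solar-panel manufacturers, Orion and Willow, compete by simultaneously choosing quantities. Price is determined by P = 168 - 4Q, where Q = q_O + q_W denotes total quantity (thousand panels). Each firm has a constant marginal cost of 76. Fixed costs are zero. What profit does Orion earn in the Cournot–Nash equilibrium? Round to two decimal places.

235.11

A representative firm's profit is π_i = q_i(168 - 4Q) - 76q_i.
First-order condition (treating rivals' output as given): 92 - 8q_i - 4q_j = 0.
By symmetry each firm produces the same amount; substituting q_j = q_i yields q_i = 92/12 = 23/3.
Price P = 168 - 4·(46/3) = 320/3.
Orion's profit: (320/3 - 76)·(23/3) = 235.1111.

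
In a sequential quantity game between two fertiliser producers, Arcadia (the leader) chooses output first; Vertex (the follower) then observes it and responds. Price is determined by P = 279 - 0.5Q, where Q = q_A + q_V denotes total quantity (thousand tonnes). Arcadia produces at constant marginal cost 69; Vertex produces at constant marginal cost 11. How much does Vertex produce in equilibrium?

Solve by backward induction. Given q_A, the follower Vertex maximises π_V = (279 - (1/2)q_A - (1/2)q_V)q_V - 11q_V.
Follower FOC: 268 - (1/2)q_A - q_V = 0, so q_V(q_A) = (268 - (1/2)q_A).
Arcadia substitutes q_V(q_A) into its own profit: π_A = q_A(279 - (1/2)q_A - (268 - (1/2)q_A)/2) - 69q_A = (145 - (1/4)q_A)q_A - 69q_A.
The leader's first-order condition 76 - (1/2)q_A = 0 yields q_A = 152.
Then q_V = (268 - (1/2)·152) = 192.

192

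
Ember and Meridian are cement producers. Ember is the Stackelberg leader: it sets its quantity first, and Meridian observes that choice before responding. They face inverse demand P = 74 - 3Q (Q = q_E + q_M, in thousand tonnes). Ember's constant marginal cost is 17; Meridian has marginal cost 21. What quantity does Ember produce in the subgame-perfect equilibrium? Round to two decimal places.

10.17

Solve by backward induction. Given q_E, the follower Meridian maximises π_M = (74 - 3q_E - 3q_M)q_M - 21q_M.
∂π_M/∂q_M = 53 - 3q_E - 6q_M = 0 gives the reaction function q_M = (53 - 3q_E)/6.
Ember substitutes q_M(q_E) into its own profit: π_E = q_E(74 - 3q_E - (53 - 3q_E)/2) - 17q_E = (95/2 - (3/2)q_E)q_E - 17q_E.
Maximising: ∂π_E/∂q_E = 61/2 - 3q_E = 0, giving q_E = 61/6.
Then q_M = (53 - 3·(61/6))/6 = 15/4.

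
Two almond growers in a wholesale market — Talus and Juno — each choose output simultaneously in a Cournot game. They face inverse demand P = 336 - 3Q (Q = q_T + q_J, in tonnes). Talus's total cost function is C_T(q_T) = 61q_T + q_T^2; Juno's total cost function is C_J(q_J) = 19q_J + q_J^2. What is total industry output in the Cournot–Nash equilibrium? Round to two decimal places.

53.82

Talus's profit: π_T = (336 - 3Q)q_T - (61q_T + q_T²). Setting ∂π_T/∂q_T = 0: 275 - 8q_T - 3(q_J) = 0.
Juno's first-order condition: 317 - 8q_J - 3(q_T) = 0.
So q_T = (275 - 3q_J)/8 and q_J = (317 - 3q_T)/8.
Substituting one into the other gives q_T = 1249/55 and q_J = 1711/55.
Total output Q = 1249/55 + 1711/55 = 592/11.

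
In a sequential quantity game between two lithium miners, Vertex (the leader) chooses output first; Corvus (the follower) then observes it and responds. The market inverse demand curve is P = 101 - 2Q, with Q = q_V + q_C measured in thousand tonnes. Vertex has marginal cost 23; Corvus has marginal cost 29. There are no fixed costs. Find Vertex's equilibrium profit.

Solve by backward induction. Given q_V, the follower Corvus maximises π_C = (101 - 2q_V - 2q_C)q_C - 29q_C.
Setting the follower's marginal profit to zero, 72 - 2q_V - 4q_C = 0, i.e. q_C = (72 - 2q_V)/4.
Vertex substitutes q_C(q_V) into its own profit: π_V = q_V(101 - 2q_V - (72 - 2q_V)/2) - 23q_V = (65 - q_V)q_V - 23q_V.
Leader FOC: 42 - 2q_V = 0, so q_V = 21.
Then q_C = (72 - 2·21)/4 = 15/2.
Price P = 101 - 2·(57/2) = 44.
Vertex's profit: (44 - 23)·21 = 441.

441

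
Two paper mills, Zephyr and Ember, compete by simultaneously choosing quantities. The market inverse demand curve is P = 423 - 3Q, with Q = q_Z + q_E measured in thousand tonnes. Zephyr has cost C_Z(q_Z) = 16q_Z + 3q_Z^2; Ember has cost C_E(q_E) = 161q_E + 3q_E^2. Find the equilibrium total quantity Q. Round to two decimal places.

44.60

Zephyr's profit: π_Z = (423 - 3Q)q_Z - (16q_Z + 3q_Z²). Setting ∂π_Z/∂q_Z = 0: 407 - 12q_Z - 3(q_E) = 0.
Ember's profit: π_E = (423 - 3Q)q_E - (161q_E + 3q_E²). Setting ∂π_E/∂q_E = 0: 262 - 12q_E - 3(q_Z) = 0.
Best responses: q_Z = (407 - 3q_E)/12, q_E = (262 - 3q_Z)/12.
Substituting one into the other gives q_Z = 1366/45 and q_E = 641/45.
Total output Q = 1366/45 + 641/45 = 223/5.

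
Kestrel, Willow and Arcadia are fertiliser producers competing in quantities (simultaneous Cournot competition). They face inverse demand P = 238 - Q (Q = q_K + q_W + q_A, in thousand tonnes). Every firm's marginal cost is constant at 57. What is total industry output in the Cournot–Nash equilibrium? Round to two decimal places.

Each firm earns π_i = (238 - Q)q_i - 57q_i.
First-order condition (treating rivals' output as given): 181 - 2q_i - Σ_{j≠i} q_j = 0.
With identical firms every q_j equals q_i, so Σ_{j≠i} q_j = 2q_i and 181 = 4q_i, giving q_i = 181/4.
Total output Q = 181/4 + 181/4 + 181/4 = 543/4.

135.75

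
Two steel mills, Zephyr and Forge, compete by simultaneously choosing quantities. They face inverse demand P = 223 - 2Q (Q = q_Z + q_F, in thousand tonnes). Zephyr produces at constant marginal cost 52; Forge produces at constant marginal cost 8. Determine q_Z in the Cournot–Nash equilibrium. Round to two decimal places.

Zephyr's profit: π_Z = (223 - 2Q)q_Z - (52q_Z). Setting ∂π_Z/∂q_Z = 0: 171 - 4q_Z - 2(q_F) = 0.
Forge's profit: π_F = (223 - 2Q)q_F - (8q_F). Setting ∂π_F/∂q_F = 0: 215 - 4q_F - 2(q_Z) = 0.
So q_Z = (171 - 2q_F)/4 and q_F = (215 - 2q_Z)/4.
Substituting one into the other gives q_Z = 127/6 and q_F = 259/6.

21.17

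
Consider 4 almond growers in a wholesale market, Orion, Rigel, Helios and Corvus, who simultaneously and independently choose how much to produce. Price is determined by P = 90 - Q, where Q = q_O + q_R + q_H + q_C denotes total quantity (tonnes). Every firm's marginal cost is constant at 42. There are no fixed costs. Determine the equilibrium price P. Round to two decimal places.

51.60

Each firm earns π_i = (90 - Q)q_i - 42q_i.
Setting ∂π_i/∂q_i = 0 with rivals' quantities fixed: 48 - 2q_i - Σ_{j≠i} q_j = 0.
By symmetry each firm produces the same amount; substituting Σ_{j≠i} q_j = 3q_i yields q_i = 48/5.
Total output Q = 192/5, so price P = 90 - 192/5 = 258/5.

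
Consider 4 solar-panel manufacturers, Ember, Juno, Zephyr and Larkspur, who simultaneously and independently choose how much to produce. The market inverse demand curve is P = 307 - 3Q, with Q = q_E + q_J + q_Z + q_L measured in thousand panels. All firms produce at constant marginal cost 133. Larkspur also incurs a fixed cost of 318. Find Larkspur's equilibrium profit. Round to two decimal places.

Each firm earns π_i = (307 - 3Q)q_i - 133q_i.
First-order condition (treating rivals' output as given): 174 - 6q_i - 3·Σ_{j≠i} q_j = 0.
With identical firms every q_j equals q_i, so Σ_{j≠i} q_j = 3q_i and 174 = 15q_i, giving q_i = 58/5.
Price P = 307 - 3·(232/5) = 839/5.
Larkspur's profit: (839/5 - 133)·(58/5) - 318 = 85.6800.

85.68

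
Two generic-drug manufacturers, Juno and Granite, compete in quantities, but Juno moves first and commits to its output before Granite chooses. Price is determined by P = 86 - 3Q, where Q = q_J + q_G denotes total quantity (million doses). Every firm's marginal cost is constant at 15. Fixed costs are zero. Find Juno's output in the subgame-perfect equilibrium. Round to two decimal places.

11.83

The follower Granite best-responds to any q_J: π_G = (86 - 3Q)q_G - 15q_G.
Setting the follower's marginal profit to zero, 71 - 3q_J - 6q_G = 0, i.e. q_G = (71 - 3q_J)/6.
The leader anticipates this reaction. Substituting into P = 86 - 3Q gives P = 101/2 - (3/2)q_J, so π_J = (101/2 - (3/2)q_J)q_J - 15q_J.
The leader's first-order condition 71/2 - 3q_J = 0 yields q_J = 71/6.
Then q_G = (71 - 3·(71/6))/6 = 71/12.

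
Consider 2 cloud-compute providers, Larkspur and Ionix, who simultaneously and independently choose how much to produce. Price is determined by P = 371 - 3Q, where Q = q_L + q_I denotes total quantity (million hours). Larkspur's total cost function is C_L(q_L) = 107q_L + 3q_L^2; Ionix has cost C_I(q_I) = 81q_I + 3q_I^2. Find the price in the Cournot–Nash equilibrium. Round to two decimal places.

Larkspur's profit: π_L = (371 - 3Q)q_L - (107q_L + 3q_L²). Setting ∂π_L/∂q_L = 0: 264 - 12q_L - 3(q_I) = 0.
Ionix's profit: π_I = (371 - 3Q)q_I - (81q_I + 3q_I²). Setting ∂π_I/∂q_I = 0: 290 - 12q_I - 3(q_L) = 0.
So q_L = (264 - 3q_I)/12 and q_I = (290 - 3q_L)/12.
Substituting one into the other gives q_L = 766/45 and q_I = 896/45.
Total output Q = 554/15, so price P = 371 - 3·(554/15) = 1301/5.

260.20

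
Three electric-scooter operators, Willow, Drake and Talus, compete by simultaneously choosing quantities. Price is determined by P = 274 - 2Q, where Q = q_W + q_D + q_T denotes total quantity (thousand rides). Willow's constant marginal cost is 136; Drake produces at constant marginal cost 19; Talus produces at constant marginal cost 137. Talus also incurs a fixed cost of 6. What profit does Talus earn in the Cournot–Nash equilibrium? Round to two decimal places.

4.13

Willow's profit: π_W = (274 - 2Q)q_W - (136q_W). Setting ∂π_W/∂q_W = 0: 138 - 4q_W - 2(q_D + q_T) = 0.
Drake's first-order condition: 255 - 4q_D - 2(q_W + q_T) = 0.
Talus's profit: π_T = (274 - 2Q)q_T - (137q_T). Setting ∂π_T/∂q_T = 0: 137 - 4q_T - 2(q_W + q_D) = 0.
Adding the 3 conditions: 530 − 4Q − 4Q = 0, i.e. Q = 265/4.
Back-substituting: q_W = (138 − 265/2)/2 = 11/4, q_D = (255 − 265/2)/2 = 245/4, q_T = (137 − 265/2)/2 = 9/4.
Price P = 274 - 2·(265/4) = 283/2.
Talus's profit: (283/2 - 137)·(9/4) - 6 = 33/8.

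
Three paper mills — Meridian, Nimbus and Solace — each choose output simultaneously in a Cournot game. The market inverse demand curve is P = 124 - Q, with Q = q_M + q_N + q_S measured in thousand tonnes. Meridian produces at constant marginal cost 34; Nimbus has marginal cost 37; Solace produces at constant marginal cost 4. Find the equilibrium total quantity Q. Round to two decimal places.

Meridian's profit: π_M = (124 - Q)q_M - (34q_M). Setting ∂π_M/∂q_M = 0: 90 - 2q_M - (q_N + q_S) = 0.
Nimbus's profit: π_N = (124 - Q)q_N - (37q_N). Setting ∂π_N/∂q_N = 0: 87 - 2q_N - (q_M + q_S) = 0.
Solace's first-order condition: 120 - 2q_S - (q_M + q_N) = 0.
Adding the 3 conditions: 297 − 2Q − 2Q = 0, i.e. Q = 297/4.
Back-substituting: q_M = (90 − 297/4) = 63/4, q_N = (87 − 297/4) = 51/4, q_S = (120 − 297/4) = 183/4.
Total output Q = 63/4 + 51/4 + 183/4 = 297/4.

74.25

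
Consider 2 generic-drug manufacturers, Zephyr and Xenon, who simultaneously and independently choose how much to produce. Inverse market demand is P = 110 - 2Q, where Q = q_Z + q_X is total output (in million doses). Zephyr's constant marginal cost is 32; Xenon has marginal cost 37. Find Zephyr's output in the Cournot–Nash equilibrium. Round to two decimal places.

13.83

Zephyr's profit: π_Z = (110 - 2Q)q_Z - (32q_Z). Setting ∂π_Z/∂q_Z = 0: 78 - 4q_Z - 2(q_X) = 0.
Xenon's profit: π_X = (110 - 2Q)q_X - (37q_X). Setting ∂π_X/∂q_X = 0: 73 - 4q_X - 2(q_Z) = 0.
Rearranging gives the reaction functions q_Z = (78 - 2q_X)/4 and q_X = (73 - 2q_Z)/4.
Solving the pair: q_Z = 83/6, q_X = 34/3.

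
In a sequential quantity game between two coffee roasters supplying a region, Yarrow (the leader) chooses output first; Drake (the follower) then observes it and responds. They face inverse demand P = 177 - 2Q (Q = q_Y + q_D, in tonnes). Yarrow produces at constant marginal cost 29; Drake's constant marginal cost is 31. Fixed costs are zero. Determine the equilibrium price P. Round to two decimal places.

66.50

Solve by backward induction. Given q_Y, the follower Drake maximises π_D = (177 - 2q_Y - 2q_D)q_D - 31q_D.
Setting the follower's marginal profit to zero, 146 - 2q_Y - 4q_D = 0, i.e. q_D = (146 - 2q_Y)/4.
Yarrow substitutes q_D(q_Y) into its own profit: π_Y = q_Y(177 - 2q_Y - (146 - 2q_Y)/2) - 29q_Y = (104 - q_Y)q_Y - 29q_Y.
Leader FOC: 75 - 2q_Y = 0, so q_Y = 75/2.
Then q_D = (146 - 2·(75/2))/4 = 71/4.
Total output Q = 221/4, so price P = 177 - 2·(221/4) = 133/2.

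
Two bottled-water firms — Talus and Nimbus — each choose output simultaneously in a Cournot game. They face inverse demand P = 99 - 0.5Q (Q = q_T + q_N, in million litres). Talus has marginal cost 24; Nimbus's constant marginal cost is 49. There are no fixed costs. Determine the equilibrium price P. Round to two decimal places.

Talus's profit: π_T = (99 - 0.5Q)q_T - (24q_T). Setting ∂π_T/∂q_T = 0: 75 - q_T - (1/2)(q_N) = 0.
Nimbus's first-order condition: 50 - q_N - (1/2)(q_T) = 0.
So q_T = (75 - (1/2)q_N) and q_N = (50 - (1/2)q_T).
Solving the pair: q_T = 200/3, q_N = 50/3.
Total output Q = 250/3, so price P = 99 - (1/2)·(250/3) = 172/3.

57.33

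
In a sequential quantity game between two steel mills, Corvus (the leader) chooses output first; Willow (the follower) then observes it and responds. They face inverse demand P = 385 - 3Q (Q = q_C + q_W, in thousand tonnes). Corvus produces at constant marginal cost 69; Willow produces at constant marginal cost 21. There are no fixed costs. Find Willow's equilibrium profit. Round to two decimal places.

The follower Willow best-responds to any q_C: π_W = (385 - 3Q)q_W - 21q_W.
∂π_W/∂q_W = 364 - 3q_C - 6q_W = 0 gives the reaction function q_W = (364 - 3q_C)/6.
The leader anticipates this reaction. Substituting into P = 385 - 3Q gives P = 203 - (3/2)q_C, so π_C = (203 - (3/2)q_C)q_C - 69q_C.
Leader FOC: 134 - 3q_C = 0, so q_C = 134/3.
Then q_W = (364 - 3·(134/3))/6 = 115/3.
Price P = 385 - 3·83 = 136.
Willow's profit: (136 - 21)·(115/3) = 4408.3333.

4408.33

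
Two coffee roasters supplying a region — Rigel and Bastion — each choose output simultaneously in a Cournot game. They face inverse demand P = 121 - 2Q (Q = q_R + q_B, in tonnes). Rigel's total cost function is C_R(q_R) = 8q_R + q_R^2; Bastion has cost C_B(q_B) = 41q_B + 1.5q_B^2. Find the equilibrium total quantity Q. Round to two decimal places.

Rigel's profit: π_R = (121 - 2Q)q_R - (8q_R + q_R²). Setting ∂π_R/∂q_R = 0: 113 - 6q_R - 2(q_B) = 0.
Bastion's first-order condition: 80 - 7q_B - 2(q_R) = 0.
So q_R = (113 - 2q_B)/6 and q_B = (80 - 2q_R)/7.
Substituting one into the other gives q_R = 631/38 and q_B = 127/19.
Total output Q = 631/38 + 127/19 = 885/38.

23.29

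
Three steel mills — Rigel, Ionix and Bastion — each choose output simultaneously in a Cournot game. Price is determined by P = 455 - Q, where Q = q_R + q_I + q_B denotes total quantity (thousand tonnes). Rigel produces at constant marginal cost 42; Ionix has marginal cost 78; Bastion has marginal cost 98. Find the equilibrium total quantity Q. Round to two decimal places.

Rigel's profit: π_R = (455 - Q)q_R - (42q_R). Setting ∂π_R/∂q_R = 0: 413 - 2q_R - (q_I + q_B) = 0.
Ionix's profit: π_I = (455 - Q)q_I - (78q_I). Setting ∂π_I/∂q_I = 0: 377 - 2q_I - (q_R + q_B) = 0.
Bastion's first-order condition: 357 - 2q_B - (q_R + q_I) = 0.
Adding the 3 first-order conditions: 1147 − 4Q = 0, so Q = 1147/4.
Back-substituting: q_R = (413 − 1147/4) = 505/4, q_I = (377 − 1147/4) = 361/4, q_B = (357 − 1147/4) = 281/4.
Total output Q = 505/4 + 361/4 + 281/4 = 1147/4.

286.75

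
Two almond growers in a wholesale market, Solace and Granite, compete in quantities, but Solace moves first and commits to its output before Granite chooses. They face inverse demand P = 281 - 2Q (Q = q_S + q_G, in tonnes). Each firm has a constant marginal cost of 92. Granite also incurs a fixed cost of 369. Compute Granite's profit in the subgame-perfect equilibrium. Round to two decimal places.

The follower Granite best-responds to any q_S: π_G = (281 - 2Q)q_G - 92q_G.
Follower FOC: 189 - 2q_S - 4q_G = 0, so q_G(q_S) = (189 - 2q_S)/4.
The leader anticipates this reaction. Substituting into P = 281 - 2Q gives P = 373/2 - q_S, so π_S = (373/2 - q_S)q_S - 92q_S.
Maximising: ∂π_S/∂q_S = 189/2 - 2q_S = 0, giving q_S = 189/4.
Then q_G = (189 - 2·(189/4))/4 = 189/8.
Price P = 281 - 2·(567/8) = 557/4.
Granite's profit: (557/4 - 92)·(189/8) - 369 = 747.2813.

747.28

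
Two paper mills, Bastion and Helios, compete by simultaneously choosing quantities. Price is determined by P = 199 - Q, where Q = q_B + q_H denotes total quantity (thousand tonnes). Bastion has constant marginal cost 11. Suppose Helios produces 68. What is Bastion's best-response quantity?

With the rival's output fixed at 68, Bastion's profit is π_B = (199 - 68 - q_B)q_B - (11q_B) = (131 - q_B)q_B - (11q_B).
∂π_B/∂q_B = 120 - 2q_B = 0, so q_B = 60.

60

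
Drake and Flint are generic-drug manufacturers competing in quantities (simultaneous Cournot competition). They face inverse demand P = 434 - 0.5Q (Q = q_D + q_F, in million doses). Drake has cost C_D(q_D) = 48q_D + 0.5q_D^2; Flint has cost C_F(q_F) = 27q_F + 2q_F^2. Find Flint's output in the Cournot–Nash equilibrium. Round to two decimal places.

63.69

Drake's profit: π_D = (434 - 0.5Q)q_D - (48q_D + (1/2)q_D²). Setting ∂π_D/∂q_D = 0: 386 - 2q_D - (1/2)(q_F) = 0.
Flint's profit: π_F = (434 - 0.5Q)q_F - (27q_F + 2q_F²). Setting ∂π_F/∂q_F = 0: 407 - 5q_F - (1/2)(q_D) = 0.
Rearranging gives the reaction functions q_D = (386 - (1/2)q_F)/2 and q_F = (407 - (1/2)q_D)/5.
Solving the pair: q_D = 177.0769, q_F = 828/13.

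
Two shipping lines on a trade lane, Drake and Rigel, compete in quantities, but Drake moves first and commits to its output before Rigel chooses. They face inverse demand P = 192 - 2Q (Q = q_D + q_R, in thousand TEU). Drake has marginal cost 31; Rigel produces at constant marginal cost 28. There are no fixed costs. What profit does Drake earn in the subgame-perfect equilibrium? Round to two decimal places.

The follower Rigel best-responds to any q_D: π_R = (192 - 2Q)q_R - 28q_R.
Follower FOC: 164 - 2q_D - 4q_R = 0, so q_R(q_D) = (164 - 2q_D)/4.
The leader anticipates this reaction. Substituting into P = 192 - 2Q gives P = 110 - q_D, so π_D = (110 - q_D)q_D - 31q_D.
Maximising: ∂π_D/∂q_D = 79 - 2q_D = 0, giving q_D = 79/2.
Then q_R = (164 - 2·(79/2))/4 = 85/4.
Price P = 192 - 2·(243/4) = 141/2.
Drake's profit: (141/2 - 31)·(79/2) = 1560.2500.

1560.25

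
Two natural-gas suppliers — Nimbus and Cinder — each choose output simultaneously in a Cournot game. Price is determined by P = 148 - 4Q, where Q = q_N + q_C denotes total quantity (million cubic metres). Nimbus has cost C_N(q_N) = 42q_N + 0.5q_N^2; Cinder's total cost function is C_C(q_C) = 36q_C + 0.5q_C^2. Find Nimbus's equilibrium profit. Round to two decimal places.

272.70

Nimbus's profit: π_N = (148 - 4Q)q_N - (42q_N + (1/2)q_N²). Setting ∂π_N/∂q_N = 0: 106 - 9q_N - 4(q_C) = 0.
Cinder's profit: π_C = (148 - 4Q)q_C - (36q_C + (1/2)q_C²). Setting ∂π_C/∂q_C = 0: 112 - 9q_C - 4(q_N) = 0.
Best responses: q_N = (106 - 4q_C)/9, q_C = (112 - 4q_N)/9.
Solving the pair: q_N = 506/65, q_C = 584/65.
Price P = 148 - 4·(218/13) = 1052/13.
Nimbus's profit: (1052/13)·(506/65) - 42·(506/65) - (1/2)(506/65)² = 272.7011.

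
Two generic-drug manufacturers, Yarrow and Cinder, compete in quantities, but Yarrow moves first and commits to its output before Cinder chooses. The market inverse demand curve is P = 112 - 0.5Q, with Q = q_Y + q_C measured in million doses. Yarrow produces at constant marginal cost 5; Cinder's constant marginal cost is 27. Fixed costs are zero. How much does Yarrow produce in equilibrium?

129

The follower Cinder best-responds to any q_Y: π_C = (112 - 0.5Q)q_C - 27q_C.
Follower FOC: 85 - (1/2)q_Y - q_C = 0, so q_C(q_Y) = (85 - (1/2)q_Y).
Yarrow substitutes q_C(q_Y) into its own profit: π_Y = q_Y(112 - (1/2)q_Y - (85 - (1/2)q_Y)/2) - 5q_Y = (139/2 - (1/4)q_Y)q_Y - 5q_Y.
Leader FOC: 129/2 - (1/2)q_Y = 0, so q_Y = 129.
Then q_C = (85 - (1/2)·129) = 41/2.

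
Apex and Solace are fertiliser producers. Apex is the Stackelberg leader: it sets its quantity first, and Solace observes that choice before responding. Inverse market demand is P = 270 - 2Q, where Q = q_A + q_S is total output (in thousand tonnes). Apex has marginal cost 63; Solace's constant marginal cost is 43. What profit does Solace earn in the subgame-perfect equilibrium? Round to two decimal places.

Solve by backward induction. Given q_A, the follower Solace maximises π_S = (270 - 2q_A - 2q_S)q_S - 43q_S.
Follower FOC: 227 - 2q_A - 4q_S = 0, so q_S(q_A) = (227 - 2q_A)/4.
Apex substitutes q_S(q_A) into its own profit: π_A = q_A(270 - 2q_A - (227 - 2q_A)/2) - 63q_A = (313/2 - q_A)q_A - 63q_A.
Maximising: ∂π_A/∂q_A = 187/2 - 2q_A = 0, giving q_A = 187/4.
Then q_S = (227 - 2·(187/4))/4 = 267/8.
Price P = 270 - 2·(641/8) = 439/4.
Solace's profit: (439/4 - 43)·(267/8) = 2227.7813.

2227.78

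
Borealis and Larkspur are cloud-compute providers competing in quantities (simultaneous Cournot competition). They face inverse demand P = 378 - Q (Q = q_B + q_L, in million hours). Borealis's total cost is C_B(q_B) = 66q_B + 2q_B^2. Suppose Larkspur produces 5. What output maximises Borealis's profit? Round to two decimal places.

With the rival's output fixed at 5, Borealis's profit is π_B = (378 - 5 - q_B)q_B - (66q_B + 2q_B²) = (373 - q_B)q_B - (66q_B + 2q_B²).
∂π_B/∂q_B = 307 - 6q_B = 0, so q_B = 307/6.

51.17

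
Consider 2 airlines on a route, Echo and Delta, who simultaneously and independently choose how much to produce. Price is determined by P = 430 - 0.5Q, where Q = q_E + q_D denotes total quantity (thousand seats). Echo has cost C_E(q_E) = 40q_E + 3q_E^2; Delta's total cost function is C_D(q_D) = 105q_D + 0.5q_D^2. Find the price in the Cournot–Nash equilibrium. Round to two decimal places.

Echo's profit: π_E = (430 - 0.5Q)q_E - (40q_E + 3q_E²). Setting ∂π_E/∂q_E = 0: 390 - 7q_E - (1/2)(q_D) = 0.
Delta's first-order condition: 325 - 2q_D - (1/2)(q_E) = 0.
So q_E = (390 - (1/2)q_D)/7 and q_D = (325 - (1/2)q_E)/2.
Solving the pair: q_E = 494/11, q_D = 1664/11.
Total output Q = 196.1818, so price P = 430 - (1/2)·196.1818 = 331.9091.

331.91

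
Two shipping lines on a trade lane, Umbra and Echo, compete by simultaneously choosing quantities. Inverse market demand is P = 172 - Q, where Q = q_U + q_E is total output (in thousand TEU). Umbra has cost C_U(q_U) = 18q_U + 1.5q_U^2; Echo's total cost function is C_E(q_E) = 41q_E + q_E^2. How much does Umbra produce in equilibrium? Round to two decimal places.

25.53

Umbra's profit: π_U = (172 - Q)q_U - (18q_U + (3/2)q_U²). Setting ∂π_U/∂q_U = 0: 154 - 5q_U - (q_E) = 0.
Echo's first-order condition: 131 - 4q_E - (q_U) = 0.
So q_U = (154 - q_E)/5 and q_E = (131 - q_U)/4.
Substituting one into the other gives q_U = 485/19 and q_E = 501/19.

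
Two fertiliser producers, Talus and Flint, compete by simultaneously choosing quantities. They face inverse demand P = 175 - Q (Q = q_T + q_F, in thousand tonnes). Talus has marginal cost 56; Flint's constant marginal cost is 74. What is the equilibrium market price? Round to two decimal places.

101.67

Talus's profit: π_T = (175 - Q)q_T - (56q_T). Setting ∂π_T/∂q_T = 0: 119 - 2q_T - (q_F) = 0.
Flint's profit: π_F = (175 - Q)q_F - (74q_F). Setting ∂π_F/∂q_F = 0: 101 - 2q_F - (q_T) = 0.
Rearranging gives the reaction functions q_T = (119 - q_F)/2 and q_F = (101 - q_T)/2.
Solving the pair: q_T = 137/3, q_F = 83/3.
Total output Q = 220/3, so price P = 175 - 220/3 = 305/3.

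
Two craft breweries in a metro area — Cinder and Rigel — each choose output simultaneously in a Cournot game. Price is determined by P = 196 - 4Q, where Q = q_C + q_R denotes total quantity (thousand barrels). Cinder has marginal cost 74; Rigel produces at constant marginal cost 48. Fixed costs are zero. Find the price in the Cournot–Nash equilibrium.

106

Cinder's profit: π_C = (196 - 4Q)q_C - (74q_C). Setting ∂π_C/∂q_C = 0: 122 - 8q_C - 4(q_R) = 0.
Rigel's first-order condition: 148 - 8q_R - 4(q_C) = 0.
Best responses: q_C = (122 - 4q_R)/8, q_R = (148 - 4q_C)/8.
Solving the pair: q_C = 8, q_R = 29/2.
Total output Q = 45/2, so price P = 196 - 4·(45/2) = 106.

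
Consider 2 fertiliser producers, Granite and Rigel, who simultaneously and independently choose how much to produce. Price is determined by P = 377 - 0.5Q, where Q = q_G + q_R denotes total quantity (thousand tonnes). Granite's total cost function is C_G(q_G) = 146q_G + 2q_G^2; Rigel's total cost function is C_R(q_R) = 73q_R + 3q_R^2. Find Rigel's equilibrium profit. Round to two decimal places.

5717.44

Granite's profit: π_G = (377 - 0.5Q)q_G - (146q_G + 2q_G²). Setting ∂π_G/∂q_G = 0: 231 - 5q_G - (1/2)(q_R) = 0.
Rigel's first-order condition: 304 - 7q_R - (1/2)(q_G) = 0.
Rearranging gives the reaction functions q_G = (231 - (1/2)q_R)/5 and q_R = (304 - (1/2)q_G)/7.
Substituting one into the other gives q_G = 42.1583 and q_R = 40.4173.
Price P = 377 - (1/2)·82.5755 = 335.7122.
Rigel's profit: 335.7122·40.4173 - 73·40.4173 - 3·40.4173² = 5717.4439.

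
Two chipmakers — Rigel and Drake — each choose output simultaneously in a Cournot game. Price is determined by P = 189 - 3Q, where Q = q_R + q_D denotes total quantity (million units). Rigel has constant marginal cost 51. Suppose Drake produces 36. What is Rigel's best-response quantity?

5

With the rival's output fixed at 36, Rigel's profit is π_R = (189 - 3·36 - 3q_R)q_R - (51q_R) = (81 - 3q_R)q_R - (51q_R).
∂π_R/∂q_R = 30 - 6q_R = 0, so q_R = 5.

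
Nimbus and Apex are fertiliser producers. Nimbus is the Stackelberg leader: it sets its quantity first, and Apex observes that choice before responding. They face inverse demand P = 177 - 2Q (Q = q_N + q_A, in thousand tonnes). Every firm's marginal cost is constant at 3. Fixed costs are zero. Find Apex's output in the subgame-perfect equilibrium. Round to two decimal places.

21.75

Solve by backward induction. Given q_N, the follower Apex maximises π_A = (177 - 2q_N - 2q_A)q_A - 3q_A.
Setting the follower's marginal profit to zero, 174 - 2q_N - 4q_A = 0, i.e. q_A = (174 - 2q_N)/4.
The leader anticipates this reaction. Substituting into P = 177 - 2Q gives P = 90 - q_N, so π_N = (90 - q_N)q_N - 3q_N.
Leader FOC: 87 - 2q_N = 0, so q_N = 87/2.
Then q_A = (174 - 2·(87/2))/4 = 87/4.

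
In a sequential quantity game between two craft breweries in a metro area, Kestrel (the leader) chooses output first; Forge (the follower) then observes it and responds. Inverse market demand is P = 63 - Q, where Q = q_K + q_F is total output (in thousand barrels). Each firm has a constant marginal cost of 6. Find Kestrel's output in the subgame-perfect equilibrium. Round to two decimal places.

28.50

Solve by backward induction. Given q_K, the follower Forge maximises π_F = (63 - q_K - q_F)q_F - 6q_F.
Follower FOC: 57 - q_K - 2q_F = 0, so q_F(q_K) = (57 - q_K)/2.
Kestrel substitutes q_F(q_K) into its own profit: π_K = q_K(63 - q_K - (57 - q_K)/2) - 6q_K = (69/2 - (1/2)q_K)q_K - 6q_K.
Maximising: ∂π_K/∂q_K = 57/2 - q_K = 0, giving q_K = 57/2.
Then q_F = (57 - 57/2)/2 = 57/4.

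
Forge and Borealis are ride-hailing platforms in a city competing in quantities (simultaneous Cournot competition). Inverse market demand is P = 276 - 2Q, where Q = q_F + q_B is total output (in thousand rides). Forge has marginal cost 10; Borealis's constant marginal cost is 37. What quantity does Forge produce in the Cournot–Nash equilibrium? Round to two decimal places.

48.83

Forge's profit: π_F = (276 - 2Q)q_F - (10q_F). Setting ∂π_F/∂q_F = 0: 266 - 4q_F - 2(q_B) = 0.
Borealis's first-order condition: 239 - 4q_B - 2(q_F) = 0.
Best responses: q_F = (266 - 2q_B)/4, q_B = (239 - 2q_F)/4.
Solving the pair: q_F = 293/6, q_B = 106/3.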